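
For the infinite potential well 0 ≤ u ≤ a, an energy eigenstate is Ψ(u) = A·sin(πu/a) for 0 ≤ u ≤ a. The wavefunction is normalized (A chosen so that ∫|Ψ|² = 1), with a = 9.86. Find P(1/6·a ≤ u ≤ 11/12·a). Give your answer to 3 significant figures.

The probability is P = ∫ |Ψ|² du over [1/6·a, 11/12·a].
With A² fixed by ∫|Ψ|² = 1, i.e. A² = (a/2)^(−1), substitute and integrate.
In terms of t = u/a (A² and the length scale cancel between numerator and denominator), P = [∫_{1/6}^{11/12} sin(π·t)^2 dt] / [∫_{0}^{1} sin(π·t)^2 dt].
With ∫ sin(π·t)^2 dt = t/2 - sin(2·π·t)/(4·π) + C, the region integral is 1/(8·π) + √(3)/(8·π) + 3/8 and the full one is 1/2.
Taking the ratio, P = (1 + √(3) + 3·π)/(4·π).

P ≈ 0.967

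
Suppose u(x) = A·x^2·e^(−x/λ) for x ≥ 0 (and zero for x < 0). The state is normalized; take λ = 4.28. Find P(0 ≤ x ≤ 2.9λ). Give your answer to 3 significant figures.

P ≈ 0.687

The probability is P = ∫ |u|² dx over [0, 2.9λ].
With A² fixed by ∫|u|² = 1, i.e. A² = (3·λ^5/4)^(−1), substitute and integrate.
Substituting t = x/λ, A² and the length scale cancel in the ratio: P = ∫_{0}^{2.9} t^4·e^(-2·t) dt / ∫_{0}^{∞} t^4·e^(-2·t) dt.
An antiderivative of t^4·e^(-2·t) is -(t^4/2 + t^3 + 3·t^2/2 + 3·t/2 + 3/4)·e^(-2·t); evaluating from 0 to 2.9 gives ≈ 0.51546, while the full integral is 3/4.
Evaluating gives P = 0.6873.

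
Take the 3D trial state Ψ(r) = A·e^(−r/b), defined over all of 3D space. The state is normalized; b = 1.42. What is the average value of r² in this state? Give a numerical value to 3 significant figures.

⟨r^2⟩ ≈ 6.05

⟨r²⟩ = ∫ r^2 |Ψ|² 4πr² dr over the full domain.
Since the A² factors cancel between numerator and denominator, ⟨r²⟩ = 3·b^2.
With b = 1.42, ⟨r^2⟩ = 6.049.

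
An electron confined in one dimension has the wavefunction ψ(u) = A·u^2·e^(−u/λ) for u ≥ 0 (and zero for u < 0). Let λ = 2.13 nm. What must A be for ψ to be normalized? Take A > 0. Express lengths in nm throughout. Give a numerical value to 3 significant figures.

We need A² ∫|f|² du = 1, taking the integral from 0 to ∞.
Recall ∫₀^∞ u^m e^(−u/β) du = m!·β^(m+1), ∫|ψ|² du = A²·(3·λ^5/4).
Substituting λ = 2.13 gives A² = 0.03041, so A = 0.1744.

A ≈ 0.174 nm^(-5/2)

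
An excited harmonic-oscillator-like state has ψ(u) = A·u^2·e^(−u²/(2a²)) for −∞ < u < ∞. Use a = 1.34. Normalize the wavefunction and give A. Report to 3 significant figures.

A ≈ 0.417

Normalization requires ∫|ψ|² du = 1, integrated from −∞ to ∞.
Carrying out the integral gives A² · 3·√(π)·a^5/4.
With a = 1.34: A² = 0.1741 and A = 0.4173.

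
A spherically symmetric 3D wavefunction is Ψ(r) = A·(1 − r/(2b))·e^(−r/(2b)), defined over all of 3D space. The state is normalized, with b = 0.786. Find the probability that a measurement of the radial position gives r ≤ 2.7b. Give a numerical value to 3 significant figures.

P ≈ 0.0599

P = ∫ |Ψ|² 4πr² dr over r ≤ 2.7b.
A² is fixed by ∫₀^∞ 4πr²|Ψ|² dr = 1, i.e. A² = (8·π·b^3)^(−1).
Substituting u = r/b, A², 4π and the length scale all cancel in the ratio: P = ∫_{0}^{2.7} u^2·(1 - u/2)^2·e^(-u) du / ∫_{0}^{∞} u^2·(1 - u/2)^2·e^(-u) du.
Using ∫ u^2·(1 - u/2)^2·e^(-u) du = -(u^4/4 + u^2 + 2·u + 2)·e^(-u), the numerator is ≈ 0.11986 and the denominator is 2.
The region integral divided by the full integral gives P = 0.05993.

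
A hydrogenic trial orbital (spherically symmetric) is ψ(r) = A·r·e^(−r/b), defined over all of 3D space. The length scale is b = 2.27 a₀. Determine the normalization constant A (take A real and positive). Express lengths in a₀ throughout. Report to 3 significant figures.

The normalization condition is ∫|ψ|² 4πr² dr = 1 from 0 to ∞.
(Spherical symmetry: dV = 4πr² dr.)
Carrying out the integral gives A² · 3·π·b^5.
Plugging in b = 2.27 yields A = 0.04196.

A ≈ 0.0420 a₀^(-5/2)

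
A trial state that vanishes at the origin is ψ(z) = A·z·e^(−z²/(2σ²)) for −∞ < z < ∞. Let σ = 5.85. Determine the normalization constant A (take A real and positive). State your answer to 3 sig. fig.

A ≈ 0.0751

Normalization requires ∫|ψ|² dz = 1, integrated from −∞ to ∞.
With ψ = A·z·e^(−z²/(2σ²)), the integral evaluates to A²·[√(π)·σ^3/2].
Setting this equal to 1 gives A² = 1/(√(π)·σ^3/2).
With σ = 5.85: A² = 0.005636 and A = 0.07507.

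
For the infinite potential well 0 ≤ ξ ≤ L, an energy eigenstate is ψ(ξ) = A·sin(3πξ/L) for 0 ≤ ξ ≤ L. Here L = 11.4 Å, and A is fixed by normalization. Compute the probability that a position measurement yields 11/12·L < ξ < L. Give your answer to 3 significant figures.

P = ∫_{11/12·L}^{L} |ψ(ξ)|² dξ.
Since A² = 1/(L/2), this is the region integral divided by the full normalization integral.
In terms of u = ξ/L (A² and the length scale cancel between numerator and denominator), P = [∫_{11/12}^{1} sin(3·π·u)^2 du] / [∫_{0}^{1} sin(3·π·u)^2 du].
Using ∫ sin(3·π·u)^2 du = u/2 - sin(6·π·u)/(12·π), the numerator is 1/24 - 1/(12·π) and the denominator is 1/2.
Evaluating gives P = (-2 + π)/(12·π).

P ≈ 0.0303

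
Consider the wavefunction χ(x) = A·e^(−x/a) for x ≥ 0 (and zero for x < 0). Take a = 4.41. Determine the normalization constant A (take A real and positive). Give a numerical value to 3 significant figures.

A ≈ 0.673

Normalization requires ∫|χ|² dx = 1, integrated from 0 to ∞.
∫|χ|² dx = A²·(a/2).
Hence A² = 1/[a/2].
Plugging in a = 4.41 yields A = 0.6734.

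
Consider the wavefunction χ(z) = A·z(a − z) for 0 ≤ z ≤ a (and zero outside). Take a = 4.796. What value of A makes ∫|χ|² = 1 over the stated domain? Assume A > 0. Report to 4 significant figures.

Require ∫ |χ|² dz = 1 over the whole domain.
∫|χ|² dz = A²·(a^5/30).
Hence A² = 1/[a^5/30].
With a = 4.796: A² = 0.011823 and A = 0.10873.

A ≈ 0.1087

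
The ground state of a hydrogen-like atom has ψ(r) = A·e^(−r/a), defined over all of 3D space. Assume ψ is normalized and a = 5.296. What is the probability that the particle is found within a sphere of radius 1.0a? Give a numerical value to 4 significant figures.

P ≈ 0.3233

P = ∫ |ψ|² 4πr² dr over r ≤ 1.0a.
A² is fixed by ∫₀^∞ 4πr²|ψ|² dr = 1, i.e. A² = (π·a^3)^(−1).
In terms of u = r/a (A², 4π and the length scale all cancel between numerator and denominator), P = [∫_{0}^{1.0} u^2·e^(-2·u) du] / [∫_{0}^{∞} u^2·e^(-2·u) du].
With ∫ u^2·e^(-2·u) du = -(2·u^2 + 2·u + 1)·e^(-2·u)/4 + C, the region integral is 1/4 - 5·e^(-2)/4 and the full one is 1/4.
Taking the ratio yields P = 0.32332.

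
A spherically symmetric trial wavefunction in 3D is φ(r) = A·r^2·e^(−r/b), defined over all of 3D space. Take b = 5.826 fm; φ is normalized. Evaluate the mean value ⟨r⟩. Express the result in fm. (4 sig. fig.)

The expectation value is the |φ|²-weighted average of r: ∫ r|φ|² 4πr² dr.
Recall ∫₀^∞ r^m e^(−r/β) dr = m!·β^(m+1), evaluating both integrals, ⟨r⟩ = 7·b/2.
Putting b = 5.826 gives 20.391.

⟨r⟩ ≈ 20.39 fm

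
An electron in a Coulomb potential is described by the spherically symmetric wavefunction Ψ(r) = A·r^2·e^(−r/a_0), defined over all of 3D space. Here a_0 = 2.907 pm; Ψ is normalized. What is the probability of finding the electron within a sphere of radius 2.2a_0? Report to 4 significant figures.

Integrate the radial probability density 4πr²|Ψ|² over r ≤ 2.2a_0.
The full normalization integral is A²·[45·π·a_0^7/2] = 1, fixing A².
In terms of u = r/a_0 (A², 4π and the length scale all cancel between numerator and denominator), P = [∫_{0}^{2.2} u^6·e^(-2·u) du] / [∫_{0}^{∞} u^6·e^(-2·u) du].
Using ∫ u^6·e^(-2·u) du = -(4·u^6 + 12·u^5 + 30·u^4 + 60·u^3 + 90·u^2 + 90·u + 45)·e^(-2·u)/8, the numerator is ≈ 0.879496 and the denominator is 45/8.
Taking the ratio yields P = 0.15635.

P ≈ 0.1564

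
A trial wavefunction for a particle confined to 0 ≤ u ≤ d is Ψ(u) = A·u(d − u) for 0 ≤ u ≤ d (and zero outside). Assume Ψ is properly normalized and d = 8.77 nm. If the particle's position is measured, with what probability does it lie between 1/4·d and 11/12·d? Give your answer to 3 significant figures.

P ≈ 0.891

The probability is P = ∫ |Ψ|² du over [1/4·d, 11/12·d].
With A² fixed by ∫|Ψ|² = 1, i.e. A² = (d^5/30)^(−1), substitute and integrate.
Let t = u/d; then A² and the length scale cancel, so P = ∫_{1/4}^{11/12} t^2·(1 - t)^2 dt ÷ ∫_{0}^{1} t^2·(1 - t)^2 dt.
An antiderivative of t^2·(1 - t)^2 is t^3·(6·t^2 - 15·t + 10)/30; evaluating from 1/4 to 11/12 gives ≈ 0.029713, while the full integral is 1/30.
Taking the ratio, P = 4621/5184.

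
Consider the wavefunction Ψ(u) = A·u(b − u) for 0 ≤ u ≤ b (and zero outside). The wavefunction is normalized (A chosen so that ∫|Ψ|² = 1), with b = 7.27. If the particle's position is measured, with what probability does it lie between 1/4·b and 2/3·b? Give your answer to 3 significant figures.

P ≈ 0.687

P = ∫_{1/4·b}^{2/3·b} |Ψ(u)|² du.
Since A² = 1/(b^5/30), this is the region integral divided by the full normalization integral.
Let t = u/b; then A² and the length scale cancel, so P = ∫_{1/4}^{2/3} t^2·(1 - t)^2 dt ÷ ∫_{0}^{1} t^2·(1 - t)^2 dt.
An antiderivative of t^2·(1 - t)^2 is t^3·(6·t^2 - 15·t + 10)/30; evaluating from 1/4 to 2/3 gives ≈ 0.022887, while the full integral is 1/30.
The result is P = 0.6866.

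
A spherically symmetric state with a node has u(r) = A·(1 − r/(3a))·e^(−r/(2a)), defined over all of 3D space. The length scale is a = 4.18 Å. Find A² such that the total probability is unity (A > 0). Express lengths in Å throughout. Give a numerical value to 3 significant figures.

We need A² ∫|f|² 4πr² dr = 1, taking the integral from 0 to ∞.
(Spherical symmetry: dV = 4πr² dr.)
With u = A·(1 − r/(3a))·e^(−r/(2a)), the integral evaluates to A²·[8·π·a^3/3].
Plugging in a = 4.18 yields A = 0.04043.

A^2 ≈ 0.00163 Å^(-3)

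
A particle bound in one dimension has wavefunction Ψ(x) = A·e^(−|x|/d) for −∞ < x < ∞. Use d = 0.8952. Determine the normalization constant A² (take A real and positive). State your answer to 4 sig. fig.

Require ∫ |Ψ|² dx = 1 over the whole domain.
Recall ∫₀^∞ x^m e^(−x/β) dx = m!·β^(m+1), ∫|Ψ|² dx = A²·(d).
Hence A² = 1/[d].
Plugging in d = 0.8952 yields A = 1.0569.

A^2 ≈ 1.117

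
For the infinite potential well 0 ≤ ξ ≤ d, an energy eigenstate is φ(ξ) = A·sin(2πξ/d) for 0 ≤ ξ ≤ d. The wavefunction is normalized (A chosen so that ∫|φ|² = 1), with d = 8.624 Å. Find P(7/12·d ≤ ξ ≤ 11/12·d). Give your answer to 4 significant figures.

P ≈ 0.4712

The probability is P = ∫ |φ|² dξ over [7/12·d, 11/12·d].
The normalization integral ∫|φ|²dξ over the whole domain equals d/2·A², and A² cancels in the ratio.
Substituting u = ξ/d, A² and the length scale cancel in the ratio: P = ∫_{7/12}^{11/12} sin(2·π·u)^2 du / ∫_{0}^{1} sin(2·π·u)^2 du.
An antiderivative of sin(2·π·u)^2 is u/2 - sin(4·π·u)/(8·π); evaluating from 7/12 to 11/12 gives √(3)/(8·π) + 1/6, while the full integral is 1/2.
The result is P = (√(3)/4 + π/3)/π.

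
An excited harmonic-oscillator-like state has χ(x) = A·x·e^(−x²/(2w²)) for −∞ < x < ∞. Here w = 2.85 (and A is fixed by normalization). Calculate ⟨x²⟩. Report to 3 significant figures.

⟨x^2⟩ ≈ 12.2

⟨x²⟩ = ∫ x^2 |χ|² dx over the full domain.
Evaluating both integrals, ⟨x²⟩ = 3·w^2/2.
Putting w = 2.85 gives 12.18.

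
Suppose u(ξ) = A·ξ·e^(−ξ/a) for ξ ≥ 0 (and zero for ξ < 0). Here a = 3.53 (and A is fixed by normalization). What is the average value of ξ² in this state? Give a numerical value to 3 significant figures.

⟨ξ²⟩ = ∫ ξ^2 |u|² dξ over the full domain.
With ∫₀^∞ ξ^4 e^(−αξ) dξ = 4!/α^5, the ratio of the moment integral to the normalization integral gives ⟨ξ²⟩ = 3·a^2.
With a = 3.53, ⟨ξ^2⟩ = 37.38.

⟨ξ^2⟩ ≈ 37.4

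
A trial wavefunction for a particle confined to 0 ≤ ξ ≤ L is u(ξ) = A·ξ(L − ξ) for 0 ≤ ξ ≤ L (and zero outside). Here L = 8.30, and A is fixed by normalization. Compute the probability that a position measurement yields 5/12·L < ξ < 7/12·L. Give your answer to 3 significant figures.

P = ∫_{5/12·L}^{7/12·L} |u(ξ)|² dξ.
The normalization integral ∫|u|²dξ over the whole domain equals L^5/30·A², and A² cancels in the ratio.
In terms of t = ξ/L (A² and the length scale cancel between numerator and denominator), P = [∫_{5/12}^{7/12} t^2·(1 - t)^2 dt] / [∫_{0}^{1} t^2·(1 - t)^2 dt].
Using ∫ t^2·(1 - t)^2 dt = t^3·(6·t^2 - 15·t + 10)/30, the numerator is ≈ 0.010225 and the denominator is 1/30.
Taking the ratio, P = 0.3068.

P ≈ 0.307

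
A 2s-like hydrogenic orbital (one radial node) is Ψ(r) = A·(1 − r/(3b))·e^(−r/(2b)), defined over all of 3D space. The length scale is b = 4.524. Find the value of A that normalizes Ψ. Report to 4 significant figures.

A ≈ 0.03591

We need A² ∫|f|² 4πr² dr = 1, taking the integral from 0 to ∞.
The angular integral contributes 4π, leaving ∫₀^∞ r²|Ψ|² dr.
With ∫₀^∞ r^4 e^(−αr) dr = 4!/α^5, carrying out the integral gives A² · 8·π·b^3/3.
So A² = (8·π·b^3/3)^(−1).
Plugging in b = 4.524 yields A = 0.035905.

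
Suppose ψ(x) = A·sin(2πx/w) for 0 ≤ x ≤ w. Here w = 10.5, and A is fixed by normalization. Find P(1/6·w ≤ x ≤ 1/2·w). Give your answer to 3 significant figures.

The probability is P = ∫ |ψ|² dx over [1/6·w, 1/2·w].
Since A² = 1/(w/2), this is the region integral divided by the full normalization integral.
Let u = x/w; then A² and the length scale cancel, so P = ∫_{1/6}^{1/2} sin(2·π·u)^2 du ÷ ∫_{0}^{1} sin(2·π·u)^2 du.
Using ∫ sin(2·π·u)^2 du = u/2 - sin(4·π·u)/(8·π), the numerator is √(3)/(16·π) + 1/6 and the denominator is 1/2.
Taking the ratio, P = (√(3)/8 + π/3)/π.

P ≈ 0.402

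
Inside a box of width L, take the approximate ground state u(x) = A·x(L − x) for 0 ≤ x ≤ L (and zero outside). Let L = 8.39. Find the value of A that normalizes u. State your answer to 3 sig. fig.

A ≈ 0.0269

Normalization requires ∫|u|² dx = 1, integrated from 0 to L.
Expanding the polynomial and integrating term by term, with u = A·x(L − x), the integral evaluates to A²·[L^5/30].
So A² = (L^5/30)^(−1).
With L = 8.39: A² = 0.0007216 and A = 0.02686.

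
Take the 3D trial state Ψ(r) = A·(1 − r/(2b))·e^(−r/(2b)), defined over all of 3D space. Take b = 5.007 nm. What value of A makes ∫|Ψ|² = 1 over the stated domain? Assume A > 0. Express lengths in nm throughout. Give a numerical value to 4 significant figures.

A ≈ 0.01780 nm^(-3/2)

We need A² ∫|f|² 4πr² dr = 1, taking the integral from 0 to ∞.
(Spherical symmetry: dV = 4πr² dr.)
Carrying out the integral gives A² · 8·π·b^3.
Plugging in b = 5.007 yields A = 0.017804.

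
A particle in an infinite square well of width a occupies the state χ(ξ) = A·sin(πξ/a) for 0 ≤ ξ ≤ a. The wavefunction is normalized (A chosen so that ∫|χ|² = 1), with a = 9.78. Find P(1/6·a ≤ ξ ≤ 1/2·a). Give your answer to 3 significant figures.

|χ|² is the probability density, so P = ∫_{1/6·a}^{1/2·a} |χ|² dξ.
The normalization integral ∫|χ|²dξ over the whole domain equals a/2·A², and A² cancels in the ratio.
In terms of u = ξ/a (A² and the length scale cancel between numerator and denominator), P = [∫_{1/6}^{1/2} sin(π·u)^2 du] / [∫_{0}^{1} sin(π·u)^2 du].
An antiderivative of sin(π·u)^2 is u/2 - sin(2·π·u)/(4·π); evaluating from 1/6 to 1/2 gives √(3)/(8·π) + 1/6, while the full integral is 1/2.
The result is P = (√(3)/4 + π/3)/π.

P ≈ 0.471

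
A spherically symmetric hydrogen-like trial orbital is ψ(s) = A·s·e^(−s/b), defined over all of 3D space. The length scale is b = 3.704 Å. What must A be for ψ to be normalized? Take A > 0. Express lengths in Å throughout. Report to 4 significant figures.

We need A² ∫|f|² 4πs² ds = 1, taking the integral from 0 to ∞.
Using ∫₀^∞ sⁿ e^(−αs) ds = n!/αⁿ⁺¹, carrying out the integral gives A² · 3·π·b^5.
Hence A² = 1/[3·π·b^5].
Substituting b = 3.704 gives A² = 0.00015219, so A = 0.012336.

A ≈ 0.01234 Å^(-5/2)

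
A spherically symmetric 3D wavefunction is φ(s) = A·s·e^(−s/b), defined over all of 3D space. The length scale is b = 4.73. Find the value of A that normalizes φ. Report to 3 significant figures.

A ≈ 0.00669

Require ∫ |φ|² 4πs² ds = 1 over the whole domain.
With φ = A·s·e^(−s/b), the integral evaluates to A²·[3·π·b^5].
Setting this equal to 1 gives A² = 1/(3·π·b^5).
Substituting b = 4.73 gives A² = 0.00004481, so A = 0.006694.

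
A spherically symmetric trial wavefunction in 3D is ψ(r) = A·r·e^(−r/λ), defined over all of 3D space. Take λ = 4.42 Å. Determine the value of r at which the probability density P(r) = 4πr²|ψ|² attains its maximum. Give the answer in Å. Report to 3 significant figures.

Differentiate P(r) = 4πr²|ψ|² with respect to r and set to zero.
Solving yields r = 2·λ.
With λ = 4.42, the most probable radial distance is 8.840 Å.

r ≈ 8.84 Å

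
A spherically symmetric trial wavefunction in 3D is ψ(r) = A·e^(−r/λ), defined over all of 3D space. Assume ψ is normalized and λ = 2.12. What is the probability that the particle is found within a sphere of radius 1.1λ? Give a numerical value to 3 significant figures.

P ≈ 0.377

P = ∫ |ψ|² 4πr² dr over r ≤ 1.1λ.
The full normalization integral is A²·[π·λ^3] = 1, fixing A².
Let u = r/λ; then A², 4π and the length scale all cancel, so P = ∫_{0}^{1.1} u^2·e^(-2·u) du ÷ ∫_{0}^{∞} u^2·e^(-2·u) du.
An antiderivative of u^2·e^(-2·u) is -(2·u^2 + 2·u + 1)·e^(-2·u)/4; evaluating from 0 to 1.1 gives 1/4 - 281·e^(-11/5)/200, while the full integral is 1/4.
Taking the ratio yields P = 0.3773.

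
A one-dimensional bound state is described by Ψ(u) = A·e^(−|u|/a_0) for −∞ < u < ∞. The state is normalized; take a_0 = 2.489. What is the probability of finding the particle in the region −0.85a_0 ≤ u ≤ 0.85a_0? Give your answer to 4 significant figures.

|Ψ|² is the probability density, so P = ∫_{−0.85a_0}^{0.85a_0} |Ψ|² du.
With A² fixed by ∫|Ψ|² = 1, i.e. A² = (a_0)^(−1), substitute and integrate.
By symmetry take twice the u ≥ 0 contribution in numerator and denominator; the 2's cancel. In terms of t = u/a_0 (A² and the length scale cancel between numerator and denominator), P = [∫_{0}^{0.85} e^(-2·t) dt] / [∫_{0}^{∞} e^(-2·t) dt].
An antiderivative of e^(-2·t) is -e^(-2·t)/2; evaluating from 0 to 0.85 gives 1/2 - e^(-17/10)/2, while the full integral is 1/2.
Evaluating gives P = 0.81732.

P ≈ 0.8173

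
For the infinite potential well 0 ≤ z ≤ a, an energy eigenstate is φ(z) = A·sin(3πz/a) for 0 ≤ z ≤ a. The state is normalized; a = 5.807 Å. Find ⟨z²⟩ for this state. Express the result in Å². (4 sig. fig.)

By definition ⟨z²⟩ = ∫ z^2 |φ(z)|² dz.
Using sin²θ = (1 − cos 2θ)/2, since the A² factors cancel between numerator and denominator, ⟨z²⟩ = -a^2/(18·π^2) + a^2/3.
Putting a = 5.807 gives 11.051.

⟨z^2⟩ ≈ 11.05 Å^2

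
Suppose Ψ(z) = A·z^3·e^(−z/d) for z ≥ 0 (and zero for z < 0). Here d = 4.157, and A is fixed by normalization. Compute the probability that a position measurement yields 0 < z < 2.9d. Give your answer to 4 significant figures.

P = ∫_{0}^{2.9d} |Ψ(z)|² dz.
Since A² = 1/(45·d^7/8), this is the region integral divided by the full normalization integral.
Substituting u = z/d, A² and the length scale cancel in the ratio: P = ∫_{0}^{2.9} u^6·e^(-2·u) du / ∫_{0}^{∞} u^6·e^(-2·u) du.
Using ∫ u^6·e^(-2·u) du = -(4·u^6 + 12·u^5 + 30·u^4 + 60·u^3 + 90·u^2 + 90·u + 45)·e^(-2·u)/8, the numerator is ≈ 2.03405 and the denominator is 45/8.
Evaluating gives P = 0.36161.

P ≈ 0.3616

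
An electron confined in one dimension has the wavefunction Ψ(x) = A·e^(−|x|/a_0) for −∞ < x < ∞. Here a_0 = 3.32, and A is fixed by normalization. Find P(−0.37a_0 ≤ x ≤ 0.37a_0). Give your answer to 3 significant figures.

|Ψ|² is the probability density, so P = ∫_{−0.37a_0}^{0.37a_0} |Ψ|² dx.
Since A² = 1/(a_0), this is the region integral divided by the full normalization integral.
Both integrals are even about x = 0, so only the x ≥ 0 halves are needed (the factors of 2 cancel). Substituting u = x/a_0, A² and the length scale cancel in the ratio: P = ∫_{0}^{0.37} e^(-2·u) du / ∫_{0}^{∞} e^(-2·u) du.
Using ∫ e^(-2·u) du = -e^(-2·u)/2, the numerator is 1/2 - e^(-37/50)/2 and the denominator is 1/2.
The result is P = 0.5229.

P ≈ 0.523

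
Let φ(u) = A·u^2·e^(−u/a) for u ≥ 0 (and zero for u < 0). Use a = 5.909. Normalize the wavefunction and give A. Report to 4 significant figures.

Require ∫ |φ|² du = 1 over the whole domain.
With ∫₀^∞ u^4 e^(−αu) du = 4!/α^5, with φ = A·u^2·e^(−u/a), the integral evaluates to A²·[3·a^5/4].
Setting this equal to 1 gives A² = 1/(3·a^5/4).
Plugging in a = 5.909 yields A = 0.013605.

A ≈ 0.01360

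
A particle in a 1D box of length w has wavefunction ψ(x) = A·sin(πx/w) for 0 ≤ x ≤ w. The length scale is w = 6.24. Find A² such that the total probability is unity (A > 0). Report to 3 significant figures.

A^2 ≈ 0.321

We need A² ∫|f|² dx = 1, taking the integral from 0 to w.
Using sin²θ = (1 − cos 2θ)/2, ∫|ψ|² dx = A²·(w/2).
Hence A² = 1/[w/2].
Substituting w = 6.24 gives A² = 0.3205, so A = 0.5661.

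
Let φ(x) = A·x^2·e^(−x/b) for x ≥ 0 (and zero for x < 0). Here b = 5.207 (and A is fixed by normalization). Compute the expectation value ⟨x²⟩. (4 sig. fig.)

⟨x²⟩ = ∫ x^2 |φ|² dx over the full domain.
The ratio of the moment integral to the normalization integral gives ⟨x²⟩ = 15·b^2/2.
With b = 5.207, ⟨x^2⟩ = 203.35.

⟨x^2⟩ ≈ 203.3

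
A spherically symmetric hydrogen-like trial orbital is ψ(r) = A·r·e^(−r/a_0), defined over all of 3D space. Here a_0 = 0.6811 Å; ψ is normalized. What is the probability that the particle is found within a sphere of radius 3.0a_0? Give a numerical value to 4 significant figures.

P ≈ 0.7149

With dV = 4πr²dr, the probability is ∫|ψ|² dV over r ≤ 3.0a_0.
The full normalization integral is A²·[3·π·a_0^5] = 1, fixing A².
In terms of u = r/a_0 (A², 4π and the length scale all cancel between numerator and denominator), P = [∫_{0}^{3.0} u^4·e^(-2·u) du] / [∫_{0}^{∞} u^4·e^(-2·u) du].
With ∫ u^4·e^(-2·u) du = -(u^4/2 + u^3 + 3·u^2/2 + 3·u/2 + 3/4)·e^(-2·u) + C, the region integral is 3/4 - 345·e^(-6)/4 and the full one is 3/4.
The region integral divided by the full integral gives P = 0.71494.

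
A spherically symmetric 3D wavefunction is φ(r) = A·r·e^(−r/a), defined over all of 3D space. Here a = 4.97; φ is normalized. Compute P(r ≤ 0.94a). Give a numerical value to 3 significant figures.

P = ∫ |φ|² 4πr² dr over r ≤ 0.94a.
A² is fixed by ∫₀^∞ 4πr²|φ|² dr = 1, i.e. A² = (3·π·a^5)^(−1).
In terms of u = r/a (A², 4π and the length scale all cancel between numerator and denominator), P = [∫_{0}^{0.94} u^4·e^(-2·u) du] / [∫_{0}^{∞} u^4·e^(-2·u) du].
Using ∫ u^4·e^(-2·u) du = -(u^4/2 + u^3 + 3·u^2/2 + 3·u/2 + 3/4)·e^(-2·u), the numerator is ≈ 0.031856 and the denominator is 3/4.
This evaluates to P = 0.04248.

P ≈ 0.0425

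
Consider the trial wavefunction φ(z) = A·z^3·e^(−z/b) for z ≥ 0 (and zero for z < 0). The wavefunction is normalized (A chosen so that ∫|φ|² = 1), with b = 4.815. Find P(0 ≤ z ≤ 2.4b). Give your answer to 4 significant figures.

The probability is P = ∫ |φ|² dz over [0, 2.4b].
With A² fixed by ∫|φ|² = 1, i.e. A² = (45·b^7/8)^(−1), substitute and integrate.
In terms of u = z/b (A² and the length scale cancel between numerator and denominator), P = [∫_{0}^{2.4} u^6·e^(-2·u) du] / [∫_{0}^{∞} u^6·e^(-2·u) du].
An antiderivative of u^6·e^(-2·u) is -(4·u^6 + 12·u^5 + 30·u^4 + 60·u^3 + 90·u^2 + 90·u + 45)·e^(-2·u)/8; evaluating from 0 to 2.4 gives ≈ 1.17672, while the full integral is 45/8.
The result is P = 0.20920.

P ≈ 0.2092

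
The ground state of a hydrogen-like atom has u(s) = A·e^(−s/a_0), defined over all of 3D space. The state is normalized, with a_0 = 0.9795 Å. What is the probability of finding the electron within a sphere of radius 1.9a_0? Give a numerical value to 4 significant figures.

With dV = 4πs²ds, the probability is ∫|u|² dV over s ≤ 1.9a_0.
A² is fixed by ∫₀^∞ 4πs²|u|² ds = 1, i.e. A² = (π·a_0^3)^(−1).
In terms of t = s/a_0 (A², 4π and the length scale all cancel between numerator and denominator), P = [∫_{0}^{1.9} t^2·e^(-2·t) dt] / [∫_{0}^{∞} t^2·e^(-2·t) dt].
An antiderivative of t^2·e^(-2·t) is -(2·t^2 + 2·t + 1)·e^(-2·t)/4; evaluating from 0 to 1.9 gives 1/4 - 601·e^(-19/5)/200, while the full integral is 1/4.
The region integral divided by the full integral gives P = 0.73110.

P ≈ 0.7311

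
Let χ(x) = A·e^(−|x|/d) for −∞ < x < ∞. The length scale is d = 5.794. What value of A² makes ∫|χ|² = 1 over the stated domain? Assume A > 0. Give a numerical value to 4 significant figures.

A^2 ≈ 0.1726

Normalization requires ∫|χ|² dx = 1, integrated from −∞ to ∞.
With ∫₀^∞ x^0 e^(−αx) dx = 0!/α^1, carrying out the integral gives A² · d.
Substituting d = 5.794 gives A² = 0.17259, so A = 0.41544.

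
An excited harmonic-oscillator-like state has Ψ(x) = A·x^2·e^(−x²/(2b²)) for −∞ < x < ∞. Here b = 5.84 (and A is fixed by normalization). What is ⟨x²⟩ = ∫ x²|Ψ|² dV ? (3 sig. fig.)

By definition ⟨x²⟩ = ∫ x^2 |Ψ(x)|² dx.
The ratio of the moment integral to the normalization integral gives ⟨x²⟩ = 5·b^2/2.
Putting b = 5.84 gives 85.26.

⟨x^2⟩ ≈ 85.3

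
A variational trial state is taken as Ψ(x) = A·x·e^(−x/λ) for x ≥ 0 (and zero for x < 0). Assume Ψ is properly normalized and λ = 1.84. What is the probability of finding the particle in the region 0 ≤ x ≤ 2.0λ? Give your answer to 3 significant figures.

The probability is P = ∫ |Ψ|² dx over [0, 2.0λ].
Since A² = 1/(λ^3/4), this is the region integral divided by the full normalization integral.
In terms of u = x/λ (A² and the length scale cancel between numerator and denominator), P = [∫_{0}^{2.0} u^2·e^(-2·u) du] / [∫_{0}^{∞} u^2·e^(-2·u) du].
With ∫ u^2·e^(-2·u) du = -(2·u^2 + 2·u + 1)·e^(-2·u)/4 + C, the region integral is 1/4 - 13·e^(-4)/4 and the full one is 1/4.
Evaluating gives P = 0.7619.

P ≈ 0.762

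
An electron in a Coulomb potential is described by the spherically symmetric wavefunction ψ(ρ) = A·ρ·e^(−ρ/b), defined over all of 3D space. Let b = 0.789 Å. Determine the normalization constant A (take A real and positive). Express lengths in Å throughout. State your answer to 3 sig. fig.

A ≈ 0.589 Å^(-5/2)

Normalization requires ∫|ψ|² 4πρ² dρ = 1, integrated from 0 to ∞.
The angular integral contributes 4π, leaving ∫₀^∞ ρ²|ψ|² dρ.
Carrying out the integral gives A² · 3·π·b^5.
Setting this equal to 1 gives A² = 1/(3·π·b^5).
With b = 0.789: A² = 0.3470 and A = 0.5891.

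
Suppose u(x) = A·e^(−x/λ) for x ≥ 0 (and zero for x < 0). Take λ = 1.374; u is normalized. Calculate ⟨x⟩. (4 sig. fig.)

⟨x⟩ = ∫ x |u|² dx over the full domain.
Recall ∫₀^∞ x^m e^(−x/β) dx = m!·β^(m+1), evaluating both integrals, ⟨x⟩ = λ/2.
With λ = 1.374, ⟨x⟩ = 0.68700.

⟨x⟩ ≈ 0.6870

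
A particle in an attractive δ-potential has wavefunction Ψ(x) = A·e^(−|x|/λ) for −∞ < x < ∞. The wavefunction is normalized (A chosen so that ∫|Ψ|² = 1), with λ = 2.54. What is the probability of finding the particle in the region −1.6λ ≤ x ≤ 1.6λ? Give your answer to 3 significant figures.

P ≈ 0.959

The probability is P = ∫ |Ψ|² dx over [−1.6λ, 1.6λ].
Since A² = 1/(λ), this is the region integral divided by the full normalization integral.
Both integrals are even about x = 0, so only the x ≥ 0 halves are needed (the factors of 2 cancel). Substituting u = x/λ, A² and the length scale cancel in the ratio: P = ∫_{0}^{1.6} e^(-2·u) du / ∫_{0}^{∞} e^(-2·u) du.
Using ∫ e^(-2·u) du = -e^(-2·u)/2, the numerator is 1/2 - e^(-16/5)/2 and the denominator is 1/2.
Taking the ratio, P = 0.9592.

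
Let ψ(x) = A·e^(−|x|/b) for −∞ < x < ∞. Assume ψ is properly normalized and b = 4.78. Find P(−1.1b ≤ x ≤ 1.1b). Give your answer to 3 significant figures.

P = ∫_{−1.1b}^{1.1b} |ψ(x)|² dx.
Since A² = 1/(b), this is the region integral divided by the full normalization integral.
Both integrals are even about x = 0, so only the x ≥ 0 halves are needed (the factors of 2 cancel). In terms of u = x/b (A² and the length scale cancel between numerator and denominator), P = [∫_{0}^{1.1} e^(-2·u) du] / [∫_{0}^{∞} e^(-2·u) du].
An antiderivative of e^(-2·u) is -e^(-2·u)/2; evaluating from 0 to 1.1 gives 1/2 - e^(-11/5)/2, while the full integral is 1/2.
Taking the ratio, P = 0.8892.

P ≈ 0.889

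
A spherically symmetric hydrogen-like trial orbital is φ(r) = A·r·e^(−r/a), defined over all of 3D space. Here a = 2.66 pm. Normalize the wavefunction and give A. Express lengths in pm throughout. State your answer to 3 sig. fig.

A ≈ 0.0282 pm^(-5/2)

Require ∫ |φ|² 4πr² dr = 1 over the whole domain.
With φ = A·r·e^(−r/a), the integral evaluates to A²·[3·π·a^5].
With a = 2.66: A² = 0.0007967 and A = 0.02823.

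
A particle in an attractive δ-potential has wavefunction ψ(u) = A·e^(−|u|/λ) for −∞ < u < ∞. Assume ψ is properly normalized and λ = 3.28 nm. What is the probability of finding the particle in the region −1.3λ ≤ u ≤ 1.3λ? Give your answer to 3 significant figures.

P = ∫_{−1.3λ}^{1.3λ} |ψ(u)|² du.
The normalization integral ∫|ψ|²du over the whole domain equals λ·A², and A² cancels in the ratio.
Both integrals are even about u = 0, so only the u ≥ 0 halves are needed (the factors of 2 cancel). Substituting t = u/λ, A² and the length scale cancel in the ratio: P = ∫_{0}^{1.3} e^(-2·t) dt / ∫_{0}^{∞} e^(-2·t) dt.
Using ∫ e^(-2·t) dt = -e^(-2·t)/2, the numerator is 1/2 - e^(-13/5)/2 and the denominator is 1/2.
Taking the ratio, P = 0.9257.

P ≈ 0.926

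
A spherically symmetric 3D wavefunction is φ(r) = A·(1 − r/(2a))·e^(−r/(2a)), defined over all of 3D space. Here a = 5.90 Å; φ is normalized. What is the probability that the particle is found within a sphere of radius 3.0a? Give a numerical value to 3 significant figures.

With dV = 4πr²dr, the probability is ∫|φ|² dV over r ≤ 3.0a.
The full normalization integral is A²·[8·π·a^3] = 1, fixing A².
In terms of u = r/a (A², 4π and the length scale all cancel between numerator and denominator), P = [∫_{0}^{3.0} u^2·(1 - u/2)^2·e^(-u) du] / [∫_{0}^{∞} u^2·(1 - u/2)^2·e^(-u) du].
With ∫ u^2·(1 - u/2)^2·e^(-u) du = -(u^4/4 + u^2 + 2·u + 2)·e^(-u) + C, the region integral is 2 - 149·e^(-3)/4 and the full one is 2.
Taking the ratio yields P = 0.07272.

P ≈ 0.0727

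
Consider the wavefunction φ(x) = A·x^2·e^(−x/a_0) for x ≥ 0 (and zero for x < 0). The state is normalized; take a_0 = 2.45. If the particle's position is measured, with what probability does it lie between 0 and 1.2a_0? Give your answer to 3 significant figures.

The probability is P = ∫ |φ|² dx over [0, 1.2a_0].
With A² fixed by ∫|φ|² = 1, i.e. A² = (3·a_0^5/4)^(−1), substitute and integrate.
Substituting u = x/a_0, A² and the length scale cancel in the ratio: P = ∫_{0}^{1.2} u^4·e^(-2·u) du / ∫_{0}^{∞} u^4·e^(-2·u) du.
Using ∫ u^4·e^(-2·u) du = -(u^4/2 + u^3 + 3·u^2/2 + 3·u/2 + 3/4)·e^(-2·u), the numerator is ≈ 0.071901 and the denominator is 3/4.
The result is P = 0.09587.

P ≈ 0.0959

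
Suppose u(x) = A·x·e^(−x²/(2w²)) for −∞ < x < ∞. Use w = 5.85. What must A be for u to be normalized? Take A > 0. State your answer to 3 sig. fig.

The normalization condition is ∫|u|² dx = 1 from −∞ to ∞.
With u = A·x·e^(−x²/(2w²)), the integral evaluates to A²·[√(π)·w^3/2].
Setting this equal to 1 gives A² = 1/(√(π)·w^3/2).
Plugging in w = 5.85 yields A = 0.07507.

A ≈ 0.0751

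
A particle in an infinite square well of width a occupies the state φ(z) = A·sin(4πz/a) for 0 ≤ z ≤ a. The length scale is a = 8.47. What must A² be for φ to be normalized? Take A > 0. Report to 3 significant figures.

A^2 ≈ 0.236

We need A² ∫|f|² dz = 1, taking the integral from 0 to a.
With φ = A·sin(4πz/a), the integral evaluates to A²·[a/2].
Hence A² = 1/[a/2].
Substituting a = 8.47 gives A² = 0.2361, so A = 0.4859.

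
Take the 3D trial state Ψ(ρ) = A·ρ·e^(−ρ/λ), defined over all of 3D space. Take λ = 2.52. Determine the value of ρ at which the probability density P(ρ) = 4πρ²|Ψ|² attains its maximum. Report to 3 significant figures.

ρ ≈ 5.04

The maximum of P(ρ) = 4πρ²|Ψ|² occurs where its derivative vanishes.
Solving yields ρ = 2·λ.
With λ = 2.52, the most probable radial distance is 5.040.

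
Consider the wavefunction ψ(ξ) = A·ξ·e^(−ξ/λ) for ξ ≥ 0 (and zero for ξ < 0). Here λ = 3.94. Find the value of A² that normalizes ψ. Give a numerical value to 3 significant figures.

Require ∫ |ψ|² dξ = 1 over the whole domain.
With ∫₀^∞ ξ^2 e^(−αξ) dξ = 2!/α^3, ∫|ψ|² dξ = A²·(λ^3/4).
Hence A² = 1/[λ^3/4].
Substituting λ = 3.94 gives A² = 0.06540, so A = 0.2557.

A^2 ≈ 0.0654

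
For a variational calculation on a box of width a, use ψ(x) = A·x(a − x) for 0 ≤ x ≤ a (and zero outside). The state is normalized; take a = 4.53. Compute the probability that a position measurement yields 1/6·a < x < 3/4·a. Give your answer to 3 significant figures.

P ≈ 0.861

The probability is P = ∫ |ψ|² dx over [1/6·a, 3/4·a].
Since A² = 1/(a^5/30), this is the region integral divided by the full normalization integral.
Let u = x/a; then A² and the length scale cancel, so P = ∫_{1/6}^{3/4} u^2·(1 - u)^2 du ÷ ∫_{0}^{1} u^2·(1 - u)^2 du.
With ∫ u^2·(1 - u)^2 du = u^3·(6·u^2 - 15·u + 10)/30 + C, the region integral is ≈ 0.028700 and the full one is 1/30.
The result is P = 0.8610.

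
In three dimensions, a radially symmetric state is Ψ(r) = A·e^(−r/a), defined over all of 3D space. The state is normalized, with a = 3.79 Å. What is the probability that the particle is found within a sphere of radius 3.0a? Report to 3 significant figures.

P ≈ 0.938

P = ∫ |Ψ|² 4πr² dr over r ≤ 3.0a.
The full normalization integral is A²·[π·a^3] = 1, fixing A².
Substituting u = r/a, A², 4π and the length scale all cancel in the ratio: P = ∫_{0}^{3.0} u^2·e^(-2·u) du / ∫_{0}^{∞} u^2·e^(-2·u) du.
Using ∫ u^2·e^(-2·u) du = -(2·u^2 + 2·u + 1)·e^(-2·u)/4, the numerator is 1/4 - 25·e^(-6)/4 and the denominator is 1/4.
The region integral divided by the full integral gives P = 0.9380.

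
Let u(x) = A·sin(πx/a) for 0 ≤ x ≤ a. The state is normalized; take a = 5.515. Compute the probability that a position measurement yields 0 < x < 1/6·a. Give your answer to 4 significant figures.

|u|² is the probability density, so P = ∫_{0}^{1/6·a} |u|² dx.
The normalization integral ∫|u|²dx over the whole domain equals a/2·A², and A² cancels in the ratio.
Substituting t = x/a, A² and the length scale cancel in the ratio: P = ∫_{0}^{1/6} sin(π·t)^2 dt / ∫_{0}^{1} sin(π·t)^2 dt.
Using ∫ sin(π·t)^2 dt = t/2 - sin(2·π·t)/(4·π), the numerator is -√(3)/(8·π) + 1/12 and the denominator is 1/2.
Taking the ratio, P = (-√(3)/4 + π/6)/π.

P ≈ 0.02883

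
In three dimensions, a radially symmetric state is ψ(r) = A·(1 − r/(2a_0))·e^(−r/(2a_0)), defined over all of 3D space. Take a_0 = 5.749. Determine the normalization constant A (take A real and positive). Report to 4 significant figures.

A ≈ 0.01447

The normalization condition is ∫|ψ|² 4πr² dr = 1 from 0 to ∞.
The angular integral contributes 4π, leaving ∫₀^∞ r²|ψ|² dr.
Recall ∫₀^∞ r^m e^(−r/β) dr = m!·β^(m+1), the integral (without the A² prefactor) comes out to 8·π·a_0^3.
Plugging in a_0 = 5.749 yields A = 0.014471.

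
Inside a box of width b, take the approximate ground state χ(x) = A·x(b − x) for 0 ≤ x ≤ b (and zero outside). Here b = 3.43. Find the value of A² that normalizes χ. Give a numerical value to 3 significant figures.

We need A² ∫|f|² dx = 1, taking the integral from 0 to b.
Carrying out the integral gives A² · b^5/30.
Setting this equal to 1 gives A² = 1/(b^5/30).
Plugging in b = 3.43 yields A = 0.2514.

A^2 ≈ 0.0632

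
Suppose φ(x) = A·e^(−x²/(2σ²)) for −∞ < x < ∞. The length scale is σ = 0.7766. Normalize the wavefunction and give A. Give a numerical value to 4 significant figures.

A ≈ 0.8523

Normalization requires ∫|φ|² dx = 1, integrated from −∞ to ∞.
Using the Gaussian integral ∫_{−∞}^{∞} e^(−αx²) dx = √(π/α), ∫|φ|² dx = A²·(√(π)·σ).
With σ = 0.7766: A² = 0.72649 and A = 0.85234.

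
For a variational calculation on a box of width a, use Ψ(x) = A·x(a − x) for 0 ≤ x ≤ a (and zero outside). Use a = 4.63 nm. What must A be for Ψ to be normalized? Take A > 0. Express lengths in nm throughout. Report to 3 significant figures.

A ≈ 0.119 nm^(-5/2)

Require ∫ |Ψ|² dx = 1 over the whole domain.
With Ψ = A·x(a − x), the integral evaluates to A²·[a^5/30].
With a = 4.63: A² = 0.01410 and A = 0.1187.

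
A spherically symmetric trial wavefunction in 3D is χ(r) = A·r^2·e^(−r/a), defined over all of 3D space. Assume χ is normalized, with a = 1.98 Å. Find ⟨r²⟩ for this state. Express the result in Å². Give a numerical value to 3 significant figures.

⟨r²⟩ = ∫ r^2 |χ|² 4πr² dr over the full domain.
Using ∫₀^∞ rⁿ e^(−αr) dr = n!/αⁿ⁺¹, since the A² factors cancel between numerator and denominator, ⟨r²⟩ = 14·a^2.
Putting a = 1.98 gives 54.89.

⟨r^2⟩ ≈ 54.9 Å^2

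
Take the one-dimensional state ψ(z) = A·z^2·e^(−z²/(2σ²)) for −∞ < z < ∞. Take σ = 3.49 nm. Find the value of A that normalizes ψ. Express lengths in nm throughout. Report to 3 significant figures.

A ≈ 0.0381 nm^(-5/2)

We need A² ∫|f|² dz = 1, taking the integral from −∞ to ∞.
Using the Gaussian integral ∫_{−∞}^{∞} e^(−αz²) dz = √(π/α), ∫|ψ|² dz = A²·(3·√(π)·σ^5/4).
With σ = 3.49: A² = 0.001453 and A = 0.03812.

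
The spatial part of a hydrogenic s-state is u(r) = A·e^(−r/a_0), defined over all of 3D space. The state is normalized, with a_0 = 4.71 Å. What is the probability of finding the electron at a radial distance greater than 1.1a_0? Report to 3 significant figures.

P ≈ 0.623

With dV = 4πr²dr, the probability is ∫|u|² dV over r > 1.1a_0.
Normalization gives A² = 1/(π·a_0^3).
In terms of t = r/a_0 (A², 4π and the length scale all cancel between numerator and denominator), P = [∫_{1.1}^{∞} t^2·e^(-2·t) dt] / [∫_{0}^{∞} t^2·e^(-2·t) dt].
An antiderivative of t^2·e^(-2·t) is -(2·t^2 + 2·t + 1)·e^(-2·t)/4; evaluating from 1.1 to ∞ gives 281·e^(-11/5)/200, while the full integral is 1/4.
This evaluates to P = 0.6227.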